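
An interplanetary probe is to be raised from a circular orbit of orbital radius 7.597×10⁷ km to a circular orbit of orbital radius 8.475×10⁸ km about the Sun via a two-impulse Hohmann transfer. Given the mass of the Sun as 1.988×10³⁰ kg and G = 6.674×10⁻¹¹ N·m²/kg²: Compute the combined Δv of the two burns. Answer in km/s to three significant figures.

μ = GM = 6.674×10⁻¹¹ × 1.988×10³⁰ = 1.327×10²⁰ m³/s².
r₁ = 7.597×10⁷ km = 7.597×10¹⁰ m.
r₂ = 8.475×10⁸ km = 8.475×10¹¹ m.
Transfer ellipse a_t = (r₁ + r₂)/2 = 4.617×10¹¹ m.
At r₁: circular v_c1 = √(μ/r₁) = 41790 m/s; transfer-perihelion v_p = √[μ(2/r₁ − 1/a_t)] = 56620 m/s.
Δv₁ = v_p − v_c1 = 14830 m/s.
At r₂: circular v_c2 = √(μ/r₂) = 12510 m/s; transfer-aphelion v_a = √[μ(2/r₂ − 1/a_t)] = 5075 m/s.
Δv₂ = v_c2 − v_a = 7437 m/s.
Total Δv = Δv₁ + Δv₂ = 22260 m/s = 22.26 km/s.

Δv_total ≈ 22.3 km/s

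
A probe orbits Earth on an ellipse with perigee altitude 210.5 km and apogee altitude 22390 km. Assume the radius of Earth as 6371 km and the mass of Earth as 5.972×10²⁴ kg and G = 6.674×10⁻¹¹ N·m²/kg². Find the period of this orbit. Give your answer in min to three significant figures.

T ≈ 390 min

μ = GM = 6.674×10⁻¹¹ × 5.972×10²⁴ = 3.986×10¹⁴ m³/s².
r_p = 6371 + 210.5 = 6581.5 km = 6.5815×10⁶ m.
r_a = 6371 + 22390 = 28761 km = 2.8761×10⁷ m.
Semi-major axis a = (r_p + r_a)/2 = (6581.5 + 28761)/2 = 17671 km = 1.767×10⁷ m.
By Kepler's third law T = 2π√(a³/μ) = 2π × 3.721×10³ = 2.338×10⁴ s.
= 389.7 min.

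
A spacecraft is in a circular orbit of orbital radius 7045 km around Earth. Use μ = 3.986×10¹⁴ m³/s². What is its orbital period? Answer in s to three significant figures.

r = 7045 km = 7.045×10⁶ m.
Kepler's third law: T = 2π√(r³/μ) = 2π√((7.045×10⁶)³ / 3.986×10¹⁴).
r³/μ = 8.772×10⁵ s², so T = 2π × 9.366×10² = 5.885×10³ s.

T ≈ 5880 s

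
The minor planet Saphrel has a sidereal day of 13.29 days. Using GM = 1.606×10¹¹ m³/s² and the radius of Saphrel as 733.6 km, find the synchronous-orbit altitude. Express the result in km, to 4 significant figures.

T = 13.29 days = 1.148×10⁶ s.
A synchronous orbit has period T, so by Kepler's third law a = (μT²/4π²)^(1/3).
μT²/4π² = 1.606×10¹¹ × (1.148×10⁶)² / 39.48 = 5.364×10²¹ m³.
a = 1.750×10⁷ m = 17505 km.
Altitude h = a − R = 17505 − 733.6 = 16771 km.

h_sync ≈ 16770 km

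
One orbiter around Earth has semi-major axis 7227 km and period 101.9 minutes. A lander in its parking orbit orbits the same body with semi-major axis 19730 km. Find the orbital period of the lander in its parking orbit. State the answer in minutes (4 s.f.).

Kepler's third law: T² ∝ a³, so T₂ = T₁ (a₂/a₁)^(3/2).
a₂/a₁ = 2.730, (a₂/a₁)^(3/2) = 4.511.
T₂ = 101.9 × 4.511 = 459.7 minutes.

T₂ ≈ 459.7 minutes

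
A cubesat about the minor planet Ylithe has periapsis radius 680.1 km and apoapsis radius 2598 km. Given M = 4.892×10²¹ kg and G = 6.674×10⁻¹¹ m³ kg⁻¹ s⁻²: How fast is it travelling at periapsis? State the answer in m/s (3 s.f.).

μ = GM = 6.674×10⁻¹¹ × 4.892×10²¹ = 3.265×10¹¹ m³/s².
Semi-major axis a = (r_p + r_a)/2 = 1639.0 km = 1.639×10⁶ m.
Vis-viva: v² = μ(2/r − 1/a) = 3.265×10¹¹ × (2.941×10⁻⁶ − 6.101×10⁻⁷) = 7.609×10⁵ m²/s².
v = 872.3 m/s.

v ≈ 872 m/s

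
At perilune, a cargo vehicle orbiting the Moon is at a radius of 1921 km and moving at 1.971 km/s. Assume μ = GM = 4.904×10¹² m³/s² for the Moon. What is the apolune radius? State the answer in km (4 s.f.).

apolune radius ≈ 6113 km

r_p = 1.921×10⁶ m.
Specific energy ε = v²/2 − μ/r = -6.104×10⁵ J/kg, so a = −μ/(2ε) = 4.017×10⁶ m.
The apsides satisfy r_p + r_a = 2a, so the apolune radius is 2a − r_p = 6.113×10⁶ m = 6112.9 km.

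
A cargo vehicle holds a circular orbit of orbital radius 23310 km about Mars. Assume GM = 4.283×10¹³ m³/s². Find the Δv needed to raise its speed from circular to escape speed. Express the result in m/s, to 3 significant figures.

Δv ≈ 561 m/s

r = 23310 km = 2.331×10⁷ m.
Circular speed v_c = √(μ/r) = 1356 m/s.
Escape speed v_esc = √(2μ/r) = √2 × v_c = 1917 m/s.
Δv = v_esc − v_c = 561.5 m/s.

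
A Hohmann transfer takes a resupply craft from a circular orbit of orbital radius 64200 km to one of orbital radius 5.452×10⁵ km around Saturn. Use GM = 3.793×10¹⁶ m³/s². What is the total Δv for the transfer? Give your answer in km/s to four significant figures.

Δv_total ≈ 12.72 km/s

r₁ = 64200 km = 6.420×10⁷ m.
r₂ = 5.452×10⁵ km = 5.452×10⁸ m.
Transfer ellipse a_t = (r₁ + r₂)/2 = 3.047×10⁸ m.
At r₁: circular v_c1 = √(μ/r₁) = 24310 m/s; transfer-perikrone v_p = √[μ(2/r₁ − 1/a_t)] = 32510 m/s.
Δv₁ = v_p − v_c1 = 8207 m/s.
At r₂: circular v_c2 = √(μ/r₂) = 8341 m/s; transfer-apokrone v_a = √[μ(2/r₂ − 1/a_t)] = 3829 m/s.
Δv₂ = v_c2 − v_a = 4512 m/s.
Total Δv = Δv₁ + Δv₂ = 12720 m/s = 12.72 km/s.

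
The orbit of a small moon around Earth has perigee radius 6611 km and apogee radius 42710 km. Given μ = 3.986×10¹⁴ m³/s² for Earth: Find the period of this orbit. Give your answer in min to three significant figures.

Semi-major axis a = (r_p + r_a)/2 = (6611.0 + 42710)/2 = 24660 km = 2.466×10⁷ m.
By Kepler's third law T = 2π√(a³/μ) = 2π × 6.134×10³ = 3.854×10⁴ s.
= 642.3 min.

T ≈ 642 min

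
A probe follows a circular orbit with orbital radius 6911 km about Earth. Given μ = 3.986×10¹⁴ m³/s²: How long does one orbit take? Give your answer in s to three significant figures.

r = 6911 km = 6.911×10⁶ m.
Kepler's third law: T = 2π√(r³/μ) = 2π√((6.911×10⁶)³ / 3.986×10¹⁴).
r³/μ = 8.281×10⁵ s², so T = 2π × 9.100×10² = 5.718×10³ s.

T ≈ 5720 s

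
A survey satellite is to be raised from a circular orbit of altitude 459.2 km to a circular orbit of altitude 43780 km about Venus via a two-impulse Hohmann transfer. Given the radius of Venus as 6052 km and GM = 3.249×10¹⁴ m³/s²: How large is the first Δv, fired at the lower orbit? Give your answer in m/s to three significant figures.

r₁ = 6052 + 459.2 = 6511.2 km = 6.5112×10⁶ m.
r₂ = 6052 + 43780 = 49832 km = 4.9832×10⁷ m.
Transfer ellipse a_t = (r₁ + r₂)/2 = 2.817×10⁷ m.
At r₁: circular v_c1 = √(μ/r₁) = 7064 m/s; transfer-periapsis v_p = √[μ(2/r₁ − 1/a_t)] = 9395 m/s.
Δv₁ = v_p − v_c1 = 2331 m/s.

Δv ≈ 2330 m/s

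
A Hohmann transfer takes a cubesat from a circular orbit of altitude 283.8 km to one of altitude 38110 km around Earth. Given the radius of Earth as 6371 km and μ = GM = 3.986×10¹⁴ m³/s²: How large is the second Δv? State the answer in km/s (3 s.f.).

Δv ≈ 1.47 km/s

r₁ = 6371 + 283.8 = 6654.8 km = 6.6548×10⁶ m.
r₂ = 6371 + 38110 = 44481 km = 4.4481×10⁷ m.
Transfer ellipse a_t = (r₁ + r₂)/2 = 2.557×10⁷ m.
At r₁: circular v_c1 = √(μ/r₁) = 7739 m/s; transfer-perigee v_p = √[μ(2/r₁ − 1/a_t)] = 10210 m/s.
At r₂: circular v_c2 = √(μ/r₂) = 2994 m/s; transfer-apogee v_a = √[μ(2/r₂ − 1/a_t)] = 1527 m/s.
Δv₂ = v_c2 − v_a = 1466 m/s.
= 1.466 km/s.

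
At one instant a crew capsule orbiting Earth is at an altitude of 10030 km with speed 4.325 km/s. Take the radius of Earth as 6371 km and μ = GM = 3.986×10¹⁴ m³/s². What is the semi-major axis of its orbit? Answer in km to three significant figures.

a ≈ 13300 km

r = 6371 + 10030 = 16401 km = 1.640×10⁷ m.
Vis-viva rearranged: 1/a = 2/r − v²/μ = 1.219×10⁻⁷ − 4.693×10⁻⁸ = 7.502×10⁻⁸ m⁻¹.
a = 1.333×10⁷ m = 13331 km.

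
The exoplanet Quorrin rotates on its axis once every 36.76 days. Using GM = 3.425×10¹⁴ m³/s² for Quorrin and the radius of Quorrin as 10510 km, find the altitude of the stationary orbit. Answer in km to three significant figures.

h_sync ≈ 4.33×10⁵ km

T = 36.76 days = 3.176×10⁶ s.
A synchronous orbit has period T, so by Kepler's third law a = (μT²/4π²)^(1/3).
μT²/4π² = 3.425×10¹⁴ × (3.176×10⁶)² / 39.48 = 8.751×10²⁵ m³.
a = 4.440×10⁸ m = 4.4398×10⁵ km.
Altitude h = a − R = 4.4398×10⁵ − 10510 = 4.3347×10⁵ km.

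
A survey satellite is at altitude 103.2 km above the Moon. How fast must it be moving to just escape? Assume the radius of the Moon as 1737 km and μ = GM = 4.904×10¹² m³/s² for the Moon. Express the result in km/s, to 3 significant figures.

r = 1737 + 103.2 = 1840.2 km = 1.8402×10⁶ m.
Escape speed v_esc = √(2μ/r) = √(2 × 4.904×10¹² / 1.840×10⁶) = √(5.330×10⁶) = 2309 m/s.
= 2.309 km/s.

v_esc ≈ 2.31 km/s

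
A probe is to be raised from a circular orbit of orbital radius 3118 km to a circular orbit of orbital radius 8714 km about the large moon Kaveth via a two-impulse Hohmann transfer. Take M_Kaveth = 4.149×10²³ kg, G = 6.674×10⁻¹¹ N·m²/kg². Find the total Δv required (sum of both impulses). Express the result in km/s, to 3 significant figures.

Δv_total ≈ 1.13 km/s

μ = GM = 6.674×10⁻¹¹ × 4.149×10²³ = 2.769×10¹³ m³/s².
r₁ = 3118 km = 3.118×10⁶ m.
r₂ = 8714 km = 8.714×10⁶ m.
Transfer ellipse a_t = (r₁ + r₂)/2 = 5.916×10⁶ m.
At r₁: circular v_c1 = √(μ/r₁) = 2980 m/s; transfer-periapsis v_p = √[μ(2/r₁ − 1/a_t)] = 3617 m/s.
Δv₁ = v_p − v_c1 = 636.7 m/s.
At r₂: circular v_c2 = √(μ/r₂) = 1783 m/s; transfer-apoapsis v_a = √[μ(2/r₂ − 1/a_t)] = 1294 m/s.
Δv₂ = v_c2 − v_a = 488.5 m/s.
Total Δv = Δv₁ + Δv₂ = 1125 m/s = 1.125 km/s.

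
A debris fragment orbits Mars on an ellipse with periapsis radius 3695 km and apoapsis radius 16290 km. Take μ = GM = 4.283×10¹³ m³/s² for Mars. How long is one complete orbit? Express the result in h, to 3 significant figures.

Semi-major axis a = (r_p + r_a)/2 = (3695.0 + 16290)/2 = 9992.5 km = 9.992×10⁶ m.
By Kepler's third law T = 2π√(a³/μ) = 2π × 4.827×10³ = 3.033×10⁴ s.
= 8.424 h.

T ≈ 8.42 h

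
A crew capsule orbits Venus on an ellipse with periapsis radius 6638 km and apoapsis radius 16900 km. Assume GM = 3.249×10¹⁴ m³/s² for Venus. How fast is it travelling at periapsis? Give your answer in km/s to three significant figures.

v ≈ 8.38 km/s

Semi-major axis a = (r_p + r_a)/2 = 11769 km = 1.177×10⁷ m.
Vis-viva: v² = μ(2/r − 1/a) = 3.249×10¹⁴ × (3.013×10⁻⁷ − 8.497×10⁻⁸) = 7.028×10⁷ m²/s².
v = 8384 m/s = 8.384 km/s.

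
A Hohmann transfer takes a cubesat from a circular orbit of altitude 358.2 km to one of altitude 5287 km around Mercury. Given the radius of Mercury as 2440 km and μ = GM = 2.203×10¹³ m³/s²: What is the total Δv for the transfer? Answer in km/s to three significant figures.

Δv_total ≈ 1.05 km/s

r₁ = 2440 + 358.2 = 2798.2 km = 2.7982×10⁶ m.
r₂ = 2440 + 5287 = 7727.0 km = 7.7270×10⁶ m.
Transfer ellipse a_t = (r₁ + r₂)/2 = 5.263×10⁶ m.
At r₁: circular v_c1 = √(μ/r₁) = 2806 m/s; transfer-periherm v_p = √[μ(2/r₁ − 1/a_t)] = 3400 m/s.
Δv₁ = v_p − v_c1 = 594.1 m/s.
At r₂: circular v_c2 = √(μ/r₂) = 1689 m/s; transfer-apoherm v_a = √[μ(2/r₂ − 1/a_t)] = 1231 m/s.
Δv₂ = v_c2 − v_a = 457.3 m/s.
Total Δv = Δv₁ + Δv₂ = 1051 m/s = 1.051 km/s.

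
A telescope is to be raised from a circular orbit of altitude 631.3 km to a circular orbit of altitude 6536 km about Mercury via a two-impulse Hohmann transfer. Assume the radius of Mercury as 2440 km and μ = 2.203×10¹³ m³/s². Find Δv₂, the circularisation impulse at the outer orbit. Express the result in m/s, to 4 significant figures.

Δv ≈ 448.0 m/s

r₁ = 2440 + 631.3 = 3071.3 km = 3.0713×10⁶ m.
r₂ = 2440 + 6536 = 8976.0 km = 8.9760×10⁶ m.
Transfer ellipse a_t = (r₁ + r₂)/2 = 6.024×10⁶ m.
At r₁: circular v_c1 = √(μ/r₁) = 2678 m/s; transfer-periherm v_p = √[μ(2/r₁ − 1/a_t)] = 3269 m/s.
At r₂: circular v_c2 = √(μ/r₂) = 1567 m/s; transfer-apoherm v_a = √[μ(2/r₂ − 1/a_t)] = 1119 m/s.
Δv₂ = v_c2 − v_a = 448.0 m/s.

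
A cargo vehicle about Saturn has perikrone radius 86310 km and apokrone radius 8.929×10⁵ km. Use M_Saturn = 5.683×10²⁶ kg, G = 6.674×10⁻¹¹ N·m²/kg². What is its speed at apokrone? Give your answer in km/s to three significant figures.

μ = GM = 6.674×10⁻¹¹ × 5.683×10²⁶ = 3.793×10¹⁶ m³/s².
Semi-major axis a = (r_p + r_a)/2 = 4.8960×10⁵ km = 4.896×10⁸ m.
Vis-viva: v² = μ(2/r − 1/a) = 3.793×10¹⁶ × (2.240×10⁻⁹ − 2.042×10⁻⁹) = 7.488×10⁶ m²/s².
v = 2736 m/s = 2.736 km/s.

v ≈ 2.74 km/s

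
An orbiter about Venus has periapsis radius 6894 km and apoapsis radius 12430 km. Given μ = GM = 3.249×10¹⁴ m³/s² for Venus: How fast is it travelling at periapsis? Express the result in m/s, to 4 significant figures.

v ≈ 7786 m/s

Semi-major axis a = (r_p + r_a)/2 = 9662.0 km = 9.662×10⁶ m.
Vis-viva: v² = μ(2/r − 1/a) = 3.249×10¹⁴ × (2.901×10⁻⁷ − 1.035×10⁻⁷) = 6.063×10⁷ m²/s².
v = 7786 m/s.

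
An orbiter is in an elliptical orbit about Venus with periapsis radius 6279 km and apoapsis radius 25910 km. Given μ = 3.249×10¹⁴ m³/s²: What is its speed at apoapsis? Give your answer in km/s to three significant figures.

v ≈ 2.21 km/s

Semi-major axis a = (r_p + r_a)/2 = 16094 km = 1.609×10⁷ m.
Vis-viva: v² = μ(2/r − 1/a) = 3.249×10¹⁴ × (7.719×10⁻⁸ − 6.213×10⁻⁸) = 4.892×10⁶ m²/s².
v = 2212 m/s = 2.212 km/s.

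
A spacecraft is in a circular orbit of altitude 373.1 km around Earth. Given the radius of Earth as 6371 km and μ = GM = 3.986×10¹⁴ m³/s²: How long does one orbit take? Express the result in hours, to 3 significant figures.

r = 6371 + 373.1 = 6744.1 km = 6.7441×10⁶ m.
Kepler's third law: T = 2π√(r³/μ) = 2π√((6.744×10⁶)³ / 3.986×10¹⁴).
r³/μ = 7.695×10⁵ s², so T = 2π × 8.772×10² = 5.512×10³ s.
Converting: 5.512×10³ s ÷ 3600 = 1.531 hours.

T ≈ 1.53 hours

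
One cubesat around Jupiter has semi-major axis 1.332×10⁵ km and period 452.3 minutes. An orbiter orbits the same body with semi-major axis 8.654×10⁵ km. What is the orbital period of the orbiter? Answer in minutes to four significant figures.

Kepler's third law: T² ∝ a³, so T₂ = T₁ (a₂/a₁)^(3/2).
a₂/a₁ = 6.497, (a₂/a₁)^(3/2) = 16.56.
T₂ = 452.3 × 16.56 = 7490 minutes.

T₂ ≈ 7490 minutes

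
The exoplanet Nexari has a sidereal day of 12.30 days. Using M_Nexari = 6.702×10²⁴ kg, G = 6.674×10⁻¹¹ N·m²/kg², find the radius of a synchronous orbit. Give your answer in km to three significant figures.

μ = GM = 6.674×10⁻¹¹ × 6.702×10²⁴ = 4.473×10¹⁴ m³/s².
T = 12.30 days = 1.063×10⁶ s.
A synchronous orbit has period T, so by Kepler's third law a = (μT²/4π²)^(1/3).
μT²/4π² = 4.473×10¹⁴ × (1.063×10⁶)² / 39.48 = 1.280×10²⁵ m³.
a = 2.339×10⁸ m = 2.3390×10⁵ km.

r_sync ≈ 2.34×10⁵ km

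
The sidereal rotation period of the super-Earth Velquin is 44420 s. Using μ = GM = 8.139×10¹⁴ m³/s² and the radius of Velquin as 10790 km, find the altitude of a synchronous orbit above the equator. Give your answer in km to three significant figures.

h_sync ≈ 23600 km

A synchronous orbit has period T, so by Kepler's third law a = (μT²/4π²)^(1/3).
μT²/4π² = 8.139×10¹⁴ × (4.442×10⁴)² / 39.48 = 4.068×10²² m³.
a = 3.439×10⁷ m = 34392 km.
Altitude h = a − R = 34392 − 10790 = 23602 km.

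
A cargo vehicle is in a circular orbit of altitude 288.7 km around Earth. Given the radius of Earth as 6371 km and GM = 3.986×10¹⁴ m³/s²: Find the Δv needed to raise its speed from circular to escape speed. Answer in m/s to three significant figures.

Δv ≈ 3200 m/s

r = 6371 + 288.7 = 6659.7 km = 6.6597×10⁶ m.
Circular speed v_c = √(μ/r) = 7736 m/s.
Escape speed v_esc = √(2μ/r) = √2 × v_c = 10940 m/s.
Δv = v_esc − v_c = 3205 m/s.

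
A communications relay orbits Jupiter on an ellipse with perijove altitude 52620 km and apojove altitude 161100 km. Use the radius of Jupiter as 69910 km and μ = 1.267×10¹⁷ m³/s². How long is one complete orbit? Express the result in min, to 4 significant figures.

r_p = 69910 + 52620 = 122530 km = 1.2253×10⁸ m.
r_a = 69910 + 161100 = 231010 km = 2.3101×10⁸ m.
Semi-major axis a = (r_p + r_a)/2 = (1.2253×10⁵ + 2.3101×10⁵)/2 = 1.7677×10⁵ km = 1.768×10⁸ m.
By Kepler's third law T = 2π√(a³/μ) = 2π × 6.603×10³ = 4.149×10⁴ s.
= 691.4 min.

T ≈ 691.4 min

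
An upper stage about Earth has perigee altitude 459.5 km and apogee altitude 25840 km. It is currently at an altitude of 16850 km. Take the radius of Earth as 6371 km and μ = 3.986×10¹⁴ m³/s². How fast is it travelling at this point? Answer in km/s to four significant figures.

v ≈ 3.730 km/s

r_p = 6371 + 459.5 = 6830.5 km = 6.8305×10⁶ m.
r_a = 6371 + 25840 = 32211 km = 3.2211×10⁷ m.
r = 6371 + 16850 = 23221 km = 2.322×10⁷ m.
Semi-major axis a = (r_p + r_a)/2 = 19521 km = 1.952×10⁷ m.
Vis-viva: v² = μ(2/r − 1/a) = 3.986×10¹⁴ × (8.613×10⁻⁸ − 5.123×10⁻⁸) = 1.391×10⁷ m²/s².
v = 3730 m/s = 3.730 km/s.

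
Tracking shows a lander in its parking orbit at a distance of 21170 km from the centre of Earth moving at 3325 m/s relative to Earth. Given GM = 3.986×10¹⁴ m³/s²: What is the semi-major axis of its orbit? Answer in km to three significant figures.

r = 2.117×10⁷ m.
Specific orbital energy ε = v²/2 − μ/r = (3325)²/2 − 3.986×10¹⁴/2.117×10⁷ = -1.330×10⁷ J/kg.
Since ε = −μ/(2a), a = −μ/(2ε) = 1.498×10⁷ m = 14984 km.

a ≈ 15000 km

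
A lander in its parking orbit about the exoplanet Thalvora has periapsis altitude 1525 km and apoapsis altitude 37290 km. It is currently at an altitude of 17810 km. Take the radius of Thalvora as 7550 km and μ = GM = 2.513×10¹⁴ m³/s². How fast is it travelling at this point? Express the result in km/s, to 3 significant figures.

r_p = 7550 + 1525 = 9075.0 km = 9.0750×10⁶ m.
r_a = 7550 + 37290 = 44840 km = 4.4840×10⁷ m.
r = 7550 + 17810 = 25360 km = 2.536×10⁷ m.
Semi-major axis a = (r_p + r_a)/2 = 26958 km = 2.696×10⁷ m.
Vis-viva: v² = μ(2/r − 1/a) = 2.513×10¹⁴ × (7.886×10⁻⁸ − 3.710×10⁻⁸) = 1.050×10⁷ m²/s².
v = 3240 m/s = 3.240 km/s.

v ≈ 3.24 km/s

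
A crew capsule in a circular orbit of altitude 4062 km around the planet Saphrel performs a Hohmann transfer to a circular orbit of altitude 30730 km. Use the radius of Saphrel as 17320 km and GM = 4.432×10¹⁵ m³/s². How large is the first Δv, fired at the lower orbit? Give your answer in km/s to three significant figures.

Δv ≈ 2.54 km/s

r₁ = 17320 + 4062 = 21382 km = 2.1382×10⁷ m.
r₂ = 17320 + 30730 = 48050 km = 4.8050×10⁷ m.
Transfer ellipse a_t = (r₁ + r₂)/2 = 3.472×10⁷ m.
At r₁: circular v_c1 = √(μ/r₁) = 14400 m/s; transfer-periapsis v_p = √[μ(2/r₁ − 1/a_t)] = 16940 m/s.
Δv₁ = v_p − v_c1 = 2541 m/s.
= 2.541 km/s.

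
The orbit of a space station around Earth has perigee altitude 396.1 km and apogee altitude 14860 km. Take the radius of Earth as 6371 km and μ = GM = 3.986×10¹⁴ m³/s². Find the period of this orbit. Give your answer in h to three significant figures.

r_p = 6371 + 396.1 = 6767.1 km = 6.7671×10⁶ m.
r_a = 6371 + 14860 = 21231 km = 2.1231×10⁷ m.
Semi-major axis a = (r_p + r_a)/2 = (6767.1 + 21231)/2 = 13999 km = 1.400×10⁷ m.
By Kepler's third law T = 2π√(a³/μ) = 2π × 2.623×10³ = 1.648×10⁴ s.
= 4.579 h.

T ≈ 4.58 h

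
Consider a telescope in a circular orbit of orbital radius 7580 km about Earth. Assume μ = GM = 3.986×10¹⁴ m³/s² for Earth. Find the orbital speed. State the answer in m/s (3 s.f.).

r = 7580 km = 7.580×10⁶ m.
For a circular orbit v = √(μ/r) = √(3.986×10¹⁴ / 7.580×10⁶) = √(5.259×10⁷) = 7252 m/s.

v ≈ 7250 m/s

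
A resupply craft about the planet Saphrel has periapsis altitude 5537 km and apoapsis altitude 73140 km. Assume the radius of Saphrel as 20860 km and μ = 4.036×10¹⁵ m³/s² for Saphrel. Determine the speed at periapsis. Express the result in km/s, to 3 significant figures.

v ≈ 15.5 km/s

r_p = 20860 + 5537 = 26397 km = 2.6397×10⁷ m.
r_a = 20860 + 73140 = 94000 km = 9.4000×10⁷ m.
Semi-major axis a = (r_p + r_a)/2 = 60198 km = 6.020×10⁷ m.
Vis-viva: v² = μ(2/r − 1/a) = 4.036×10¹⁵ × (7.577×10⁻⁸ − 1.661×10⁻⁸) = 2.387×10⁸ m²/s².
v = 15450 m/s = 15.45 km/s.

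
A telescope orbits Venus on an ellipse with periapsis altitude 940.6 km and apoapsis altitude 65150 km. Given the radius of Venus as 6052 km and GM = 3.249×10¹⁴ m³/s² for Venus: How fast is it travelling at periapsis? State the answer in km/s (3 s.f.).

r_p = 6052 + 940.6 = 6992.6 km = 6.9926×10⁶ m.
r_a = 6052 + 65150 = 71202 km = 7.1202×10⁷ m.
Semi-major axis a = (r_p + r_a)/2 = 39097 km = 3.910×10⁷ m.
Vis-viva: v² = μ(2/r − 1/a) = 3.249×10¹⁴ × (2.860×10⁻⁷ − 2.558×10⁻⁸) = 8.462×10⁷ m²/s².
v = 9199 m/s = 9.199 km/s.

v ≈ 9.20 km/s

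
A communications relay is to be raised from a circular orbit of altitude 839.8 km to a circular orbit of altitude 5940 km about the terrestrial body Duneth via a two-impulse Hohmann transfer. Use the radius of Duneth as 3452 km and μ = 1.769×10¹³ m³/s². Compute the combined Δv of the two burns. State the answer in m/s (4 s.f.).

Δv_total ≈ 633.9 m/s

r₁ = 3452 + 839.8 = 4291.8 km = 4.2918×10⁶ m.
r₂ = 3452 + 5940 = 9392.0 km = 9.3920×10⁶ m.
Transfer ellipse a_t = (r₁ + r₂)/2 = 6.842×10⁶ m.
At r₁: circular v_c1 = √(μ/r₁) = 2030 m/s; transfer-periapsis v_p = √[μ(2/r₁ − 1/a_t)] = 2379 m/s.
Δv₁ = v_p − v_c1 = 348.4 m/s.
At r₂: circular v_c2 = √(μ/r₂) = 1372 m/s; transfer-apoapsis v_a = √[μ(2/r₂ − 1/a_t)] = 1087 m/s.
Δv₂ = v_c2 − v_a = 285.4 m/s.
Total Δv = Δv₁ + Δv₂ = 633.9 m/s.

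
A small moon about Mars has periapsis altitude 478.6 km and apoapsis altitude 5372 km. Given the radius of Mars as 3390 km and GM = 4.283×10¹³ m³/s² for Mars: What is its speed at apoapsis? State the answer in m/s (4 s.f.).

v ≈ 1730 m/s

r_p = 3390 + 478.6 = 3868.6 km = 3.8686×10⁶ m.
r_a = 3390 + 5372 = 8762.0 km = 8.7620×10⁶ m.
Semi-major axis a = (r_p + r_a)/2 = 6315.3 km = 6.315×10⁶ m.
Vis-viva: v² = μ(2/r − 1/a) = 4.283×10¹³ × (2.283×10⁻⁷ − 1.583×10⁻⁷) = 2.994×10⁶ m²/s².
v = 1730 m/s.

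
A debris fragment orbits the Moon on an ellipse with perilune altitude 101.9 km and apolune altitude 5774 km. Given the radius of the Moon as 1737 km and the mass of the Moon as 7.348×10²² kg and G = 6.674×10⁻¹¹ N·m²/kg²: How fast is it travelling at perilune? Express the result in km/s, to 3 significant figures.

μ = GM = 6.674×10⁻¹¹ × 7.348×10²² = 4.904×10¹² m³/s².
r_p = 1737 + 101.9 = 1838.9 km = 1.8389×10⁶ m.
r_a = 1737 + 5774 = 7511.0 km = 7.5110×10⁶ m.
Semi-major axis a = (r_p + r_a)/2 = 4674.9 km = 4.675×10⁶ m.
Vis-viva: v² = μ(2/r − 1/a) = 4.904×10¹² × (1.088×10⁻⁶ − 2.139×10⁻⁷) = 4.285×10⁶ m²/s².
v = 2070 m/s = 2.070 km/s.

v ≈ 2.07 km/s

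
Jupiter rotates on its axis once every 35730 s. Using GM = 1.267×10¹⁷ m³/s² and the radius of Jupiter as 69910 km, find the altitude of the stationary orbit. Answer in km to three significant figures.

h_sync ≈ 90100 km

A synchronous orbit has period T, so by Kepler's third law a = (μT²/4π²)^(1/3).
μT²/4π² = 1.267×10¹⁷ × (3.573×10⁴)² / 39.48 = 4.097×10²⁴ m³.
a = 1.600×10⁸ m = 1.6002×10⁵ km.
Altitude h = a − R = 1.6002×10⁵ − 69910 = 90105 km.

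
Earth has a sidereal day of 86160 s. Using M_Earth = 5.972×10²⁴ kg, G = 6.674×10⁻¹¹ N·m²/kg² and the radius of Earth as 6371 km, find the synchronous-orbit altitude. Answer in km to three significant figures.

μ = GM = 6.674×10⁻¹¹ × 5.972×10²⁴ = 3.986×10¹⁴ m³/s².
A synchronous orbit has period T, so by Kepler's third law a = (μT²/4π²)^(1/3).
μT²/4π² = 3.986×10¹⁴ × (8.616×10⁴)² / 39.48 = 7.495×10²² m³.
a = 4.216×10⁷ m = 42162 km.
Altitude h = a − R = 42162 − 6371 = 35791 km.

h_sync ≈ 35800 km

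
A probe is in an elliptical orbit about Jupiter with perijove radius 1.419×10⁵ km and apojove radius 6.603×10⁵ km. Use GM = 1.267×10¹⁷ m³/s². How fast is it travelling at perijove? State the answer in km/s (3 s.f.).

Semi-major axis a = (r_p + r_a)/2 = 4.0110×10⁵ km = 4.011×10⁸ m.
Vis-viva: v² = μ(2/r − 1/a) = 1.267×10¹⁷ × (1.409×10⁻⁸ − 2.493×10⁻⁹) = 1.470×10⁹ m²/s².
v = 38340 m/s = 38.34 km/s.

v ≈ 38.3 km/s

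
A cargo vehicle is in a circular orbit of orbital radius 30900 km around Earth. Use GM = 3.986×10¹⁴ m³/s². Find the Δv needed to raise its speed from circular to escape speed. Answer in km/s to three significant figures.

Δv ≈ 1.49 km/s

r = 30900 km = 3.090×10⁷ m.
Circular speed v_c = √(μ/r) = 3592 m/s.
Escape speed v_esc = √(2μ/r) = √2 × v_c = 5079 m/s.
Δv = v_esc − v_c = 1488 m/s = 1.488 km/s.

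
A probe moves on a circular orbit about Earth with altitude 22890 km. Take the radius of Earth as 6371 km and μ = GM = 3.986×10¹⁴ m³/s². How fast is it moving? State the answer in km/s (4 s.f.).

v ≈ 3.691 km/s

r = 6371 + 22890 = 29261 km = 2.9261×10⁷ m.
For a circular orbit v = √(μ/r) = √(3.986×10¹⁴ / 2.926×10⁷) = √(1.362×10⁷) = 3691 m/s.
That is 3.691 km/s.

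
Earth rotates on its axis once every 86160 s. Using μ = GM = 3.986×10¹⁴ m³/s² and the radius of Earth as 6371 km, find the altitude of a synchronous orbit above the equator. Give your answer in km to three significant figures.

h_sync ≈ 35800 km

A synchronous orbit has period T, so by Kepler's third law a = (μT²/4π²)^(1/3).
μT²/4π² = 3.986×10¹⁴ × (8.616×10⁴)² / 39.48 = 7.495×10²² m³.
a = 4.216×10⁷ m = 42163 km.
Altitude h = a − R = 42163 − 6371 = 35792 km.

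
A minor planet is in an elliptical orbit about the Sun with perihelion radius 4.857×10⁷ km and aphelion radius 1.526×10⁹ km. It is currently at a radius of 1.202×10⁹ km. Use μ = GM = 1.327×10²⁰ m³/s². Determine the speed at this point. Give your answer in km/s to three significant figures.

v ≈ 7.23 km/s

Semi-major axis a = (r_p + r_a)/2 = 7.8728×10⁸ km = 7.873×10¹¹ m.
Vis-viva: v² = μ(2/r − 1/a) = 1.327×10²⁰ × (1.664×10⁻¹² − 1.270×10⁻¹²) = 5.224×10⁷ m²/s².
v = 7228 m/s = 7.228 km/s.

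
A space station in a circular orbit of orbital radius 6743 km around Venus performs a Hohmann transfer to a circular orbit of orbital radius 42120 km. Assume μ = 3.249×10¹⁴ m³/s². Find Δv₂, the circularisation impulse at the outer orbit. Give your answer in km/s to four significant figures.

Δv ≈ 1.318 km/s

r₁ = 6743 km = 6.743×10⁶ m.
r₂ = 42120 km = 4.212×10⁷ m.
Transfer ellipse a_t = (r₁ + r₂)/2 = 2.443×10⁷ m.
At r₁: circular v_c1 = √(μ/r₁) = 6941 m/s; transfer-periapsis v_p = √[μ(2/r₁ − 1/a_t)] = 9114 m/s.
At r₂: circular v_c2 = √(μ/r₂) = 2777 m/s; transfer-apoapsis v_a = √[μ(2/r₂ − 1/a_t)] = 1459 m/s.
Δv₂ = v_c2 − v_a = 1318 m/s.
= 1.318 km/s.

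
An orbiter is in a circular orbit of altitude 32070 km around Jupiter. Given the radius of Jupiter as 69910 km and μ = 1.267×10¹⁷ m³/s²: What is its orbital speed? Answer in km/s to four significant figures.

r = 69910 + 32070 = 101980 km = 1.0198×10⁸ m.
For a circular orbit v = √(μ/r) = √(1.267×10¹⁷ / 1.020×10⁸) = √(1.242×10⁹) = 35250 m/s.
That is 35.25 km/s.

v ≈ 35.25 km/s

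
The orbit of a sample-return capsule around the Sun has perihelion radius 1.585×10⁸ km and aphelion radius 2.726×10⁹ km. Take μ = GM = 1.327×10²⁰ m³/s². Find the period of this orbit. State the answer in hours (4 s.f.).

Semi-major axis a = (r_p + r_a)/2 = (1.5850×10⁸ + 2.7260×10⁹)/2 = 1.4422×10⁹ km = 1.442×10¹² m.
By Kepler's third law T = 2π√(a³/μ) = 2π × 1.504×10⁸ = 9.447×10⁸ s.
= 2.624×10⁵ hours.

T ≈ 262400 hours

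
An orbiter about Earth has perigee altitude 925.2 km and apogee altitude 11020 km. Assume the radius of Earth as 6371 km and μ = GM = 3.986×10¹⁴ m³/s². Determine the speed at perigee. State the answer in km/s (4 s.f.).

r_p = 6371 + 925.2 = 7296.2 km = 7.2962×10⁶ m.
r_a = 6371 + 11020 = 17391 km = 1.7391×10⁷ m.
Semi-major axis a = (r_p + r_a)/2 = 12344 km = 1.234×10⁷ m.
Vis-viva: v² = μ(2/r − 1/a) = 3.986×10¹⁴ × (2.741×10⁻⁷ − 8.101×10⁻⁸) = 7.697×10⁷ m²/s².
v = 8773 m/s = 8.773 km/s.

v ≈ 8.773 km/s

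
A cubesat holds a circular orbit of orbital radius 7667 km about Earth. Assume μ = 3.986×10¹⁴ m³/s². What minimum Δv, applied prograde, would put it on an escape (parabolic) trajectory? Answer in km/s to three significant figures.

r = 7667 km = 7.667×10⁶ m.
Circular speed v_c = √(μ/r) = 7210 m/s.
Escape speed v_esc = √(2μ/r) = √2 × v_c = 10200 m/s.
Δv = v_esc − v_c = 2987 m/s = 2.987 km/s.

Δv ≈ 2.99 km/s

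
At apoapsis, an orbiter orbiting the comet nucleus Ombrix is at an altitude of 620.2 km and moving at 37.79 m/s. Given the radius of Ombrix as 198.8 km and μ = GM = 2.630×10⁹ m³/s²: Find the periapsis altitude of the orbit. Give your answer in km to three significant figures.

r_a = 198.8 + 620.2 = 819.00 km = 8.190×10⁵ m.
Specific energy ε = v²/2 − μ/r = -2.497×10³ J/kg, so a = −μ/(2ε) = 5.266×10⁵ m.
The apsides satisfy r_p + r_a = 2a, so the periapsis radius is 2a − r_a = 2.342×10⁵ m = 234.18 km.
Periapsis altitude = 234.18 − 198.8 = 35.383 km.

periapsis altitude ≈ 35.4 km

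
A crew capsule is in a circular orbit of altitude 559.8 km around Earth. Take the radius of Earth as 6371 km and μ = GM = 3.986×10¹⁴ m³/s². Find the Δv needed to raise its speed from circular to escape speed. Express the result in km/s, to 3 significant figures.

r = 6371 + 559.8 = 6930.8 km = 6.9308×10⁶ m.
Circular speed v_c = √(μ/r) = 7584 m/s.
Escape speed v_esc = √(2μ/r) = √2 × v_c = 10720 m/s.
Δv = v_esc − v_c = 3141 m/s = 3.141 km/s.

Δv ≈ 3.14 km/s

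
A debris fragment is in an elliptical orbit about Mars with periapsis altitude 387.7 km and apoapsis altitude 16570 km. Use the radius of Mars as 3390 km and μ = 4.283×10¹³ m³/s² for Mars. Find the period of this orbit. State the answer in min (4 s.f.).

T ≈ 654.3 min

r_p = 3390 + 387.7 = 3777.7 km = 3.7777×10⁶ m.
r_a = 3390 + 16570 = 19960 km = 1.9960×10⁷ m.
Semi-major axis a = (r_p + r_a)/2 = (3777.7 + 19960)/2 = 11869 km = 1.187×10⁷ m.
By Kepler's third law T = 2π√(a³/μ) = 2π × 6.248×10³ = 3.926×10⁴ s.
= 654.3 min.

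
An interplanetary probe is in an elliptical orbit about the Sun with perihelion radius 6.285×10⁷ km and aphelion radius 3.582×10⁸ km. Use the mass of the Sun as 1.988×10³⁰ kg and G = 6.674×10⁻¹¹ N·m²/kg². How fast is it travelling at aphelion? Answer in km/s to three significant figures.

μ = GM = 6.674×10⁻¹¹ × 1.988×10³⁰ = 1.327×10²⁰ m³/s².
Semi-major axis a = (r_p + r_a)/2 = 2.1052×10⁸ km = 2.105×10¹¹ m.
Vis-viva: v² = μ(2/r − 1/a) = 1.327×10²⁰ × (5.583×10⁻¹² − 4.750×10⁻¹²) = 1.106×10⁸ m²/s².
v = 10520 m/s = 10.52 km/s.

v ≈ 10.5 km/s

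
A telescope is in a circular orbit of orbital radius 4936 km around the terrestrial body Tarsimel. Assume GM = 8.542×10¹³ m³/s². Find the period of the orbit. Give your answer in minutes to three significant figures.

T ≈ 124 minutes

r = 4936 km = 4.936×10⁶ m.
Kepler's third law: T = 2π√(r³/μ) = 2π√((4.936×10⁶)³ / 8.542×10¹³).
r³/μ = 1.408×10⁶ s², so T = 2π × 1.187×10³ = 7.455×10³ s.
Converting: 7.455×10³ s ÷ 60.00 = 124.3 minutes.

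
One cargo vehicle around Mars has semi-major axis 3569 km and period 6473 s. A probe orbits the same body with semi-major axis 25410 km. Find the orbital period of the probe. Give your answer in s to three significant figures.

T₂ ≈ 1.23×10⁵ s

Kepler's third law: T² ∝ a³, so T₂ = T₁ (a₂/a₁)^(3/2).
a₂/a₁ = 7.120, (a₂/a₁)^(3/2) = 19.00.
T₂ = 6473 × 19.00 = 1.230×10⁵ s.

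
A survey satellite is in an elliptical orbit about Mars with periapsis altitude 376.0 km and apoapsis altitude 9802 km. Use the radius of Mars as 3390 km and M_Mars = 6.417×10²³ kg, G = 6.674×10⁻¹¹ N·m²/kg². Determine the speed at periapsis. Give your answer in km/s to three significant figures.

μ = GM = 6.674×10⁻¹¹ × 6.417×10²³ = 4.283×10¹³ m³/s².
r_p = 3390 + 376.0 = 3766.0 km = 3.7660×10⁶ m.
r_a = 3390 + 9802 = 13192 km = 1.3192×10⁷ m.
Semi-major axis a = (r_p + r_a)/2 = 8479.0 km = 8.479×10⁶ m.
Vis-viva: v² = μ(2/r − 1/a) = 4.283×10¹³ × (5.311×10⁻⁷ − 1.179×10⁻⁷) = 1.769×10⁷ m²/s².
v = 4206 m/s = 4.206 km/s.

v ≈ 4.21 km/s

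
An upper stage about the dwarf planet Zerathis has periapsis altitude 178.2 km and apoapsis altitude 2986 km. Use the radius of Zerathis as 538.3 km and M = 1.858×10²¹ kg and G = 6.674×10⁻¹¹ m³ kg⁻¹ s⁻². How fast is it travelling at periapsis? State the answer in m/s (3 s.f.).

v ≈ 536 m/s

μ = GM = 6.674×10⁻¹¹ × 1.858×10²¹ = 1.240×10¹¹ m³/s².
r_p = 538.3 + 178.2 = 716.50 km = 7.1650×10⁵ m.
r_a = 538.3 + 2986 = 3524.3 km = 3.5243×10⁶ m.
Semi-major axis a = (r_p + r_a)/2 = 2120.4 km = 2.120×10⁶ m.
Vis-viva: v² = μ(2/r − 1/a) = 1.240×10¹¹ × (2.791×10⁻⁶ − 4.716×10⁻⁷) = 2.877×10⁵ m²/s².
v = 536.3 m/s.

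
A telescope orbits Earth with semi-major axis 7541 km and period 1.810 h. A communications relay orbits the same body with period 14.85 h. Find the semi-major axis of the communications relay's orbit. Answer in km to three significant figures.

Kepler's third law: a³ ∝ T², so a₂ = a₁ (T₂/T₁)^(2/3).
T₂/T₁ = 8.204, (T₂/T₁)^(2/3) = 4.068.
a₂ = 7541 × 4.068 = 30680 km.

a₂ ≈ 30700 km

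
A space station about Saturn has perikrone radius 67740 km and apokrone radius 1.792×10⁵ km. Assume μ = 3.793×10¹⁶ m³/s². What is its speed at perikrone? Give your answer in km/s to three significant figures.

v ≈ 28.5 km/s

Semi-major axis a = (r_p + r_a)/2 = 1.2347×10⁵ km = 1.235×10⁸ m.
Vis-viva: v² = μ(2/r − 1/a) = 3.793×10¹⁶ × (2.952×10⁻⁸ − 8.099×10⁻⁹) = 8.127×10⁸ m²/s².
v = 28510 m/s = 28.51 km/s.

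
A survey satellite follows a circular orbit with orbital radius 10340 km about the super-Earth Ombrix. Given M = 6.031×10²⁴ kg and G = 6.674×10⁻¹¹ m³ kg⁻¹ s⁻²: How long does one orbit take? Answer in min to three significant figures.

μ = GM = 6.674×10⁻¹¹ × 6.031×10²⁴ = 4.025×10¹⁴ m³/s².
r = 10340 km = 1.034×10⁷ m.
Kepler's third law: T = 2π√(r³/μ) = 2π√((1.034×10⁷)³ / 4.025×10¹⁴).
r³/μ = 2.747×10⁶ s², so T = 2π × 1.657×10³ = 1.041×10⁴ s.
Converting: 1.041×10⁴ s ÷ 60.00 = 173.5 min.

T ≈ 174 min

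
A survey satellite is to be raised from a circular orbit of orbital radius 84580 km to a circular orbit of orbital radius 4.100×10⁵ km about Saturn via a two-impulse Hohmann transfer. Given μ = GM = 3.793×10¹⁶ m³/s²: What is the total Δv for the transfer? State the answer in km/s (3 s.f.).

r₁ = 84580 km = 8.458×10⁷ m.
r₂ = 4.100×10⁵ km = 4.100×10⁸ m.
Transfer ellipse a_t = (r₁ + r₂)/2 = 2.473×10⁸ m.
At r₁: circular v_c1 = √(μ/r₁) = 21180 m/s; transfer-perikrone v_p = √[μ(2/r₁ − 1/a_t)] = 27270 m/s.
Δv₁ = v_p − v_c1 = 6091 m/s.
At r₂: circular v_c2 = √(μ/r₂) = 9618 m/s; transfer-apokrone v_a = √[μ(2/r₂ − 1/a_t)] = 5625 m/s.
Δv₂ = v_c2 − v_a = 3993 m/s.
Total Δv = Δv₁ + Δv₂ = 10080 m/s = 10.08 km/s.

Δv_total ≈ 10.1 km/s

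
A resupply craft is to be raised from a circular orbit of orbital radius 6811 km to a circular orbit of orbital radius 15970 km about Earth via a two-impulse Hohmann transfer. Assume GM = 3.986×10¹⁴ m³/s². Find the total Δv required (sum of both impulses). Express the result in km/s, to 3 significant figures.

r₁ = 6811 km = 6.811×10⁶ m.
r₂ = 15970 km = 1.597×10⁷ m.
Transfer ellipse a_t = (r₁ + r₂)/2 = 1.139×10⁷ m.
At r₁: circular v_c1 = √(μ/r₁) = 7650 m/s; transfer-perigee v_p = √[μ(2/r₁ − 1/a_t)] = 9058 m/s.
Δv₁ = v_p − v_c1 = 1408 m/s.
At r₂: circular v_c2 = √(μ/r₂) = 4996 m/s; transfer-apogee v_a = √[μ(2/r₂ − 1/a_t)] = 3863 m/s.
Δv₂ = v_c2 − v_a = 1133 m/s.
Total Δv = Δv₁ + Δv₂ = 2541 m/s = 2.541 km/s.

Δv_total ≈ 2.54 km/s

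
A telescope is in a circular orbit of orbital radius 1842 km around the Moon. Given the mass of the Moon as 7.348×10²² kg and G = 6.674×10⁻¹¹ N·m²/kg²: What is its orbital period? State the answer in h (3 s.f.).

μ = GM = 6.674×10⁻¹¹ × 7.348×10²² = 4.904×10¹² m³/s².
r = 1842 km = 1.842×10⁶ m.
Kepler's third law: T = 2π√(r³/μ) = 2π√((1.842×10⁶)³ / 4.904×10¹²).
r³/μ = 1.274×10⁶ s², so T = 2π × 1.129×10³ = 7.093×10³ s.
Converting: 7.093×10³ s ÷ 3600 = 1.970 h.

T ≈ 1.97 h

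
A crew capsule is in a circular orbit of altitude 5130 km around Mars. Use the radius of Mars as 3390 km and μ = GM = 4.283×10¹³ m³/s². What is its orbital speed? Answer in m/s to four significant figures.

v ≈ 2242 m/s

r = 3390 + 5130 = 8520.0 km = 8.5200×10⁶ m.
For a circular orbit v = √(μ/r) = √(4.283×10¹³ / 8.520×10⁶) = √(5.027×10⁶) = 2242 m/s.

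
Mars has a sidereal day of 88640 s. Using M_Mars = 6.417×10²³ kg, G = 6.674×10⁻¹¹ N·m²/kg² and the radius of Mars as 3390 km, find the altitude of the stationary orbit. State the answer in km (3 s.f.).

μ = GM = 6.674×10⁻¹¹ × 6.417×10²³ = 4.283×10¹³ m³/s².
A synchronous orbit has period T, so by Kepler's third law a = (μT²/4π²)^(1/3).
μT²/4π² = 4.283×10¹³ × (8.864×10⁴)² / 39.48 = 8.524×10²¹ m³.
a = 2.043×10⁷ m = 20427 km.
Altitude h = a − R = 20427 − 3390 = 17037 km.

h_sync ≈ 17000 km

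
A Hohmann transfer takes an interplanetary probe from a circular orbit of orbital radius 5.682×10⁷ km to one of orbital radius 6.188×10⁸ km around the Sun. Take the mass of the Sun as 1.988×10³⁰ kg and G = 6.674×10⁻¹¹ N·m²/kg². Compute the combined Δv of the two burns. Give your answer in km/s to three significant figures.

μ = GM = 6.674×10⁻¹¹ × 1.988×10³⁰ = 1.327×10²⁰ m³/s².
r₁ = 5.682×10⁷ km = 5.682×10¹⁰ m.
r₂ = 6.188×10⁸ km = 6.188×10¹¹ m.
Transfer ellipse a_t = (r₁ + r₂)/2 = 3.378×10¹¹ m.
At r₁: circular v_c1 = √(μ/r₁) = 48320 m/s; transfer-perihelion v_p = √[μ(2/r₁ − 1/a_t)] = 65400 m/s.
Δv₁ = v_p − v_c1 = 17080 m/s.
At r₂: circular v_c2 = √(μ/r₂) = 14640 m/s; transfer-aphelion v_a = √[μ(2/r₂ − 1/a_t)] = 6005 m/s.
Δv₂ = v_c2 − v_a = 8637 m/s.
Total Δv = Δv₁ + Δv₂ = 25720 m/s = 25.72 km/s.

Δv_total ≈ 25.7 km/s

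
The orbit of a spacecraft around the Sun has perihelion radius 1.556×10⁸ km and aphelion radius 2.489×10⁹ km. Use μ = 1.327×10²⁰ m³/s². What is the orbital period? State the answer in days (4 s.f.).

T ≈ 9599 days

Semi-major axis a = (r_p + r_a)/2 = (1.5560×10⁸ + 2.4890×10⁹)/2 = 1.3223×10⁹ km = 1.322×10¹² m.
By Kepler's third law T = 2π√(a³/μ) = 2π × 1.320×10⁸ = 8.294×10⁸ s.
= 9599 days.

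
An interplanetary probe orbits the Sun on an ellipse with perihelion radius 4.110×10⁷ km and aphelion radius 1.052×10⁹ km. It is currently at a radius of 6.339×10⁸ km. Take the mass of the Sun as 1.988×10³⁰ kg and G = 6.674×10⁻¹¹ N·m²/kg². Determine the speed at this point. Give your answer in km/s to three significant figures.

v ≈ 13.3 km/s

μ = GM = 6.674×10⁻¹¹ × 1.988×10³⁰ = 1.327×10²⁰ m³/s².
Semi-major axis a = (r_p + r_a)/2 = 5.4655×10⁸ km = 5.466×10¹¹ m.
Vis-viva: v² = μ(2/r − 1/a) = 1.327×10²⁰ × (3.155×10⁻¹² − 1.830×10⁻¹²) = 1.759×10⁸ m²/s².
v = 13260 m/s = 13.26 km/s.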